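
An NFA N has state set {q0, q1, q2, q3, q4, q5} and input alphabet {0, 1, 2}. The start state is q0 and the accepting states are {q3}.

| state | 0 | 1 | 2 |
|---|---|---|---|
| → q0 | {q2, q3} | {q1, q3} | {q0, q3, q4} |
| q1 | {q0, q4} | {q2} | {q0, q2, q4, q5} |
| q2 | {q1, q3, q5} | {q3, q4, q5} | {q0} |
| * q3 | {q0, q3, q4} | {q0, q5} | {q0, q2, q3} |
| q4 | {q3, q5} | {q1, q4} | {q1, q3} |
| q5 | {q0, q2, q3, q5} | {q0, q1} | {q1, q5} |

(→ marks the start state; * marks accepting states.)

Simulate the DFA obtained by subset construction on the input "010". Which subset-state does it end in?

{q0, q2, q3, q4, q5}

Start: {q0}.
δ(q0,0) = {q2, q3}.
Union: {q2, q3}.
After 0: {q2, q3}.
δ(q2,1) = {q3, q4, q5}; δ(q3,1) = {q0, q5}.
Union: {q0, q3, q4, q5}.
After 1: {q0, q3, q4, q5}.
δ(q0,0) = {q2, q3}; δ(q3,0) = {q0, q3, q4}; δ(q4,0) = {q3, q5}; δ(q5,0) = {q0, q2, q3, q5}.
Union: {q0, q2, q3, q4, q5}.
After 0: {q0, q2, q3, q4, q5}.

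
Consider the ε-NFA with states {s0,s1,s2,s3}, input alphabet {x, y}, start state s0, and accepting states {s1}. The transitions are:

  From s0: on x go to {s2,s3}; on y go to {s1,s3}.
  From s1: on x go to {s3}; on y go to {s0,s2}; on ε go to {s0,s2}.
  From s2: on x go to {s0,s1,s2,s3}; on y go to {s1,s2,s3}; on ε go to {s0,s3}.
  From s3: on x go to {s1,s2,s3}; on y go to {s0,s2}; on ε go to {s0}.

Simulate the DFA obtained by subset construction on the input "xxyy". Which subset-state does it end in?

{s0,s1,s2,s3}

Start: {s0}.
δ(s0,x) = {s2,s3}.
Union: {s2,s3}.
ε-closure gives {s0,s2,s3}.
After x: {s0,s2,s3}.
δ(s0,x) = {s2,s3}; δ(s2,x) = {s0,s1,s2,s3}; δ(s3,x) = {s1,s2,s3}.
Union: {s0,s1,s2,s3}.
After x: {s0,s1,s2,s3}.
δ(s0,y) = {s1,s3}; δ(s1,y) = {s0,s2}; δ(s2,y) = {s1,s2,s3}; δ(s3,y) = {s0,s2}.
Union: {s0,s1,s2,s3}.
After y: {s0,s1,s2,s3}.
δ(s0,y) = {s1,s3}; δ(s1,y) = {s0,s2}; δ(s2,y) = {s1,s2,s3}; δ(s3,y) = {s0,s2}.
Union: {s0,s1,s2,s3}.
After y: {s0,s1,s2,s3}.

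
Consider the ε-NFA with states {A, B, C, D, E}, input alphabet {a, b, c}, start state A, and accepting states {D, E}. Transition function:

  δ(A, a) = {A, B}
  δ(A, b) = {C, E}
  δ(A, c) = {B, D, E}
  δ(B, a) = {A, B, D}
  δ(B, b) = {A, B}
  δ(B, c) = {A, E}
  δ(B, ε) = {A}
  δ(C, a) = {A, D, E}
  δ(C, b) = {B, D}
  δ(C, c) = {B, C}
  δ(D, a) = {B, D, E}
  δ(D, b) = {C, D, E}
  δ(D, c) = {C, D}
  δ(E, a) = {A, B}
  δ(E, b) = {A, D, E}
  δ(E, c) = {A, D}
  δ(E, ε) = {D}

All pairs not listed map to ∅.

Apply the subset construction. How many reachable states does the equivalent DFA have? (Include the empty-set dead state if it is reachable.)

Start state of the DFA: {A} (ε-closure of the NFA start).
{A} --a--> {A, B}  [new]
{A} --b--> {C, D, E}  [new]
{A} --c--> {A, B, D, E}  [new]
{A, B} --a--> {A, B, D}  [new]
{A, B} --b--> {A, B, C, D, E}  [new]
{A, B} --c--> {A, B, D, E}  [seen]
{C, D, E} --a--> {A, B, D, E}  [seen]
{C, D, E} --b--> {A, B, C, D, E}  [seen]
{C, D, E} --c--> {A, B, C, D}  [new]
{A, B, D, E} --a--> {A, B, D, E}  [seen]
{A, B, D, E} --b--> {A, B, C, D, E}  [seen]
{A, B, D, E} --c--> {A, B, C, D, E}  [seen]
{A, B, D} --a--> {A, B, D, E}  [seen]
{A, B, D} --b--> {A, B, C, D, E}  [seen]
{A, B, D} --c--> {A, B, C, D, E}  [seen]
{A, B, C, D, E} --a--> {A, B, D, E}  [seen]
{A, B, C, D, E} --b--> {A, B, C, D, E}  [seen]
{A, B, C, D, E} --c--> {A, B, C, D, E}  [seen]
{A, B, C, D} --a--> {A, B, D, E}  [seen]
{A, B, C, D} --b--> {A, B, C, D, E}  [seen]
{A, B, C, D} --c--> {A, B, C, D, E}  [seen]
Reachable DFA states: {A}, {A, B}, {C, D, E}, {A, B, D, E}, {A, B, D}, {A, B, C, D, E}, {A, B, C, D}.

7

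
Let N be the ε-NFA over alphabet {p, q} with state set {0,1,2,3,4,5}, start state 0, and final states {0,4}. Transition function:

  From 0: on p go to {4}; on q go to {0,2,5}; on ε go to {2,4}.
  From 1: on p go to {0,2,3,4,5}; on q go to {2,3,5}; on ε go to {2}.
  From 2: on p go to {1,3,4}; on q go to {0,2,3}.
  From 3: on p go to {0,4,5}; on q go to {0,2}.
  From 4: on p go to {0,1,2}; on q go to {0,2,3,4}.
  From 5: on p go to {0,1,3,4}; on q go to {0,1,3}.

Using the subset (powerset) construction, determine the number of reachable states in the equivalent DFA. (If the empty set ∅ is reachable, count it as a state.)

Start state of the DFA: {0,2,4} (ε-closure of the NFA start).
{0,2,4} --p--> {0,1,2,3,4}  [new]
{0,2,4} --q--> {0,2,3,4,5}  [new]
{0,1,2,3,4} --p--> {0,1,2,3,4,5}  [new]
{0,1,2,3,4} --q--> {0,2,3,4,5}  [seen]
{0,2,3,4,5} --p--> {0,1,2,3,4,5}  [seen]
{0,2,3,4,5} --q--> {0,1,2,3,4,5}  [seen]
{0,1,2,3,4,5} --p--> {0,1,2,3,4,5}  [seen]
{0,1,2,3,4,5} --q--> {0,1,2,3,4,5}  [seen]
Reachable DFA states: {0,2,4}, {0,1,2,3,4}, {0,2,3,4,5}, {0,1,2,3,4,5}.

4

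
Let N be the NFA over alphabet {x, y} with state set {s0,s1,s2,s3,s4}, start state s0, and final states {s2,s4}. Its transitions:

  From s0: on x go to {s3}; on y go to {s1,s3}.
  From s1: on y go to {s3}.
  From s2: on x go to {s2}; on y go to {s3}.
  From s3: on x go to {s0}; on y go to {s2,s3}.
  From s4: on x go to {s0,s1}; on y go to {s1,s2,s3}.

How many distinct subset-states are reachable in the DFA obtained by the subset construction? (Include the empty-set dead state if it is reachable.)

Start state of the DFA: {s0}.
{s0} --x--> {s3}  [new]
{s0} --y--> {s1,s3}  [new]
{s3} --x--> {s0}  [seen]
{s3} --y--> {s2,s3}  [new]
{s1,s3} --x--> {s0}  [seen]
{s1,s3} --y--> {s2,s3}  [seen]
{s2,s3} --x--> {s0,s2}  [new]
{s2,s3} --y--> {s2,s3}  [seen]
{s0,s2} --x--> {s2,s3}  [seen]
{s0,s2} --y--> {s1,s3}  [seen]
Reachable DFA states: {s0}, {s3}, {s1,s3}, {s2,s3}, {s0,s2}.

5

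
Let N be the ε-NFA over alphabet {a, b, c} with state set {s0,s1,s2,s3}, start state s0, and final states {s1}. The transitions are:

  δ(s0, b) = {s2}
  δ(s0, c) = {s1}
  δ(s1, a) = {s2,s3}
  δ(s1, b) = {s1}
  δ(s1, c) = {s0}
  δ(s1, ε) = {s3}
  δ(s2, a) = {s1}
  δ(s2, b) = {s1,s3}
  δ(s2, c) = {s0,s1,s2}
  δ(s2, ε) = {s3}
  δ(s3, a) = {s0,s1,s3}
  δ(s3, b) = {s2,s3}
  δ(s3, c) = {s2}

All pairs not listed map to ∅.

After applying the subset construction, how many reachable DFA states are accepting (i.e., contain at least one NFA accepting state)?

4

Start state of the DFA: {s0} (ε-closure of the NFA start).
{s0} --a--> ∅  [new]
{s0} --b--> {s2,s3}  [new]
{s0} --c--> {s1,s3}  [new]
∅ --a--> ∅  [seen]
∅ --b--> ∅  [seen]
∅ --c--> ∅  [seen]
{s2,s3} --a--> {s0,s1,s3}  [new]
{s2,s3} --b--> {s1,s2,s3}  [new]
{s2,s3} --c--> {s0,s1,s2,s3}  [new]
{s1,s3} --a--> {s0,s1,s2,s3}  [seen]
{s1,s3} --b--> {s1,s2,s3}  [seen]
{s1,s3} --c--> {s0,s2,s3}  [new]
{s0,s1,s3} --a--> {s0,s1,s2,s3}  [seen]
{s0,s1,s3} --b--> {s1,s2,s3}  [seen]
{s0,s1,s3} --c--> {s0,s1,s2,s3}  [seen]
{s1,s2,s3} --a--> {s0,s1,s2,s3}  [seen]
{s1,s2,s3} --b--> {s1,s2,s3}  [seen]
{s1,s2,s3} --c--> {s0,s1,s2,s3}  [seen]
{s0,s1,s2,s3} --a--> {s0,s1,s2,s3}  [seen]
{s0,s1,s2,s3} --b--> {s1,s2,s3}  [seen]
{s0,s1,s2,s3} --c--> {s0,s1,s2,s3}  [seen]
{s0,s2,s3} --a--> {s0,s1,s3}  [seen]
{s0,s2,s3} --b--> {s1,s2,s3}  [seen]
{s0,s2,s3} --c--> {s0,s1,s2,s3}  [seen]
Reachable DFA states: {s0}, ∅, {s2,s3}, {s1,s3}, {s0,s1,s3}, {s1,s2,s3}, {s0,s1,s2,s3}, {s0,s2,s3}.
Accepting DFA states (contain an NFA accepting state): {s1,s3}, {s0,s1,s3}, {s1,s2,s3}, {s0,s1,s2,s3}.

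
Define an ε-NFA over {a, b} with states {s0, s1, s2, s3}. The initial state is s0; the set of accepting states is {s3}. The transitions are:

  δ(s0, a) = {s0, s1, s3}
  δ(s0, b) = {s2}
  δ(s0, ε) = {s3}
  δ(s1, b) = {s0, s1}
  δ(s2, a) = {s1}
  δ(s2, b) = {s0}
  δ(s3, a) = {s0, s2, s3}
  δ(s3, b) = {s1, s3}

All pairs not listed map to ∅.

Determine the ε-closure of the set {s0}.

Begin with {s0}.
s0 →ε {s3}; add s3.
ε-closure = {s0, s3}.

{s0, s3}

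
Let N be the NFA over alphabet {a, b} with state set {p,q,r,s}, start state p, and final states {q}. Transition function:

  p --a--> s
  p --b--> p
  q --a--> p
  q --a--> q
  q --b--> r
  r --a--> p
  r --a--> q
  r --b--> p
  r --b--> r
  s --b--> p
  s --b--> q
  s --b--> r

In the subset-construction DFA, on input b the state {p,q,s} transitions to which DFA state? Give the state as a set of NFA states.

{p,q,r}

δ(p,b) = {p}; δ(q,b) = {r}; δ(s,b) = {p,q,r}.
Union: {p,q,r}.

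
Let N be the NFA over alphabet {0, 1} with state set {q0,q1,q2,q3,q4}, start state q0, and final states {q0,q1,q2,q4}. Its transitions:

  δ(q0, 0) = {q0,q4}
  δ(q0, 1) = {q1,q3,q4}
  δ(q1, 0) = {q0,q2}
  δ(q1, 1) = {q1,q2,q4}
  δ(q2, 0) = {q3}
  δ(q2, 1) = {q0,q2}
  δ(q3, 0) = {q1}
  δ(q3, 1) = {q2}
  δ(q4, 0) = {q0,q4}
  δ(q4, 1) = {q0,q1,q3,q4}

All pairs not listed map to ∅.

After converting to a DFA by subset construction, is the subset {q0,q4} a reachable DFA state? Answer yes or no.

yes

Start state of the DFA: {q0}.
{q0} --0--> {q0,q4}  [new]
{q0} --1--> {q1,q3,q4}  [new]
{q0,q4} --0--> {q0,q4}  [seen]
{q0,q4} --1--> {q0,q1,q3,q4}  [new]
{q1,q3,q4} --0--> {q0,q1,q2,q4}  [new]
{q1,q3,q4} --1--> {q0,q1,q2,q3,q4}  [new]
{q0,q1,q3,q4} --0--> {q0,q1,q2,q4}  [seen]
{q0,q1,q3,q4} --1--> {q0,q1,q2,q3,q4}  [seen]
{q0,q1,q2,q4} --0--> {q0,q2,q3,q4}  [new]
{q0,q1,q2,q4} --1--> {q0,q1,q2,q3,q4}  [seen]
{q0,q1,q2,q3,q4} --0--> {q0,q1,q2,q3,q4}  [seen]
{q0,q1,q2,q3,q4} --1--> {q0,q1,q2,q3,q4}  [seen]
{q0,q2,q3,q4} --0--> {q0,q1,q3,q4}  [seen]
{q0,q2,q3,q4} --1--> {q0,q1,q2,q3,q4}  [seen]
Reachable DFA states: {q0}, {q0,q4}, {q1,q3,q4}, {q0,q1,q3,q4}, {q0,q1,q2,q4}, {q0,q1,q2,q3,q4}, {q0,q2,q3,q4}.
{q0,q4} is among them.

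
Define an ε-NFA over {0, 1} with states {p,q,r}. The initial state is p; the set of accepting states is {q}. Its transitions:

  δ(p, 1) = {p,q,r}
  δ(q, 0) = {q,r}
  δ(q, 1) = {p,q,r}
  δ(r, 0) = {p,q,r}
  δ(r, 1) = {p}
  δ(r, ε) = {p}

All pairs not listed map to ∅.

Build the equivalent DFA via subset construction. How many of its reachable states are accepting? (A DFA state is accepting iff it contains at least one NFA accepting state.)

Start state of the DFA: {p} (ε-closure of the NFA start).
{p} --0--> ∅  [new]
{p} --1--> {p,q,r}  [new]
∅ --0--> ∅  [seen]
∅ --1--> ∅  [seen]
{p,q,r} --0--> {p,q,r}  [seen]
{p,q,r} --1--> {p,q,r}  [seen]
Reachable DFA states: {p}, ∅, {p,q,r}.
Accepting DFA states (contain an NFA accepting state): {p,q,r}.

1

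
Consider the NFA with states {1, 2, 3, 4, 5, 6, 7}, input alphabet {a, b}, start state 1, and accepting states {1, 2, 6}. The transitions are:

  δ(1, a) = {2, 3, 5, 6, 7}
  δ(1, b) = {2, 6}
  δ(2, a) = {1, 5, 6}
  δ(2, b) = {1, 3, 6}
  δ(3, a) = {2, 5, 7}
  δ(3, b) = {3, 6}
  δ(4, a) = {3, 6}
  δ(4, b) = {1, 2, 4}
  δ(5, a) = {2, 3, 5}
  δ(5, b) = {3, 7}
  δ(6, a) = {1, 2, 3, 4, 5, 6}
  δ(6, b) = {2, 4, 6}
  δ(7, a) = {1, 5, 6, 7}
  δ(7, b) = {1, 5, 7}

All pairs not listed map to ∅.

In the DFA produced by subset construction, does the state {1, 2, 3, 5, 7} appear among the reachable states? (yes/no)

Start state of the DFA: {1}.
{1} --a--> {2, 3, 5, 6, 7}  [new]
{1} --b--> {2, 6}  [new]
{2, 3, 5, 6, 7} --a--> {1, 2, 3, 4, 5, 6, 7}  [new]
{2, 3, 5, 6, 7} --b--> {1, 2, 3, 4, 5, 6, 7}  [seen]
{2, 6} --a--> {1, 2, 3, 4, 5, 6}  [new]
{2, 6} --b--> {1, 2, 3, 4, 6}  [new]
{1, 2, 3, 4, 5, 6, 7} --a--> {1, 2, 3, 4, 5, 6, 7}  [seen]
{1, 2, 3, 4, 5, 6, 7} --b--> {1, 2, 3, 4, 5, 6, 7}  [seen]
{1, 2, 3, 4, 5, 6} --a--> {1, 2, 3, 4, 5, 6, 7}  [seen]
{1, 2, 3, 4, 5, 6} --b--> {1, 2, 3, 4, 6, 7}  [new]
{1, 2, 3, 4, 6} --a--> {1, 2, 3, 4, 5, 6, 7}  [seen]
{1, 2, 3, 4, 6} --b--> {1, 2, 3, 4, 6}  [seen]
{1, 2, 3, 4, 6, 7} --a--> {1, 2, 3, 4, 5, 6, 7}  [seen]
{1, 2, 3, 4, 6, 7} --b--> {1, 2, 3, 4, 5, 6, 7}  [seen]
Reachable DFA states: {1}, {2, 3, 5, 6, 7}, {2, 6}, {1, 2, 3, 4, 5, 6, 7}, {1, 2, 3, 4, 5, 6}, {1, 2, 3, 4, 6}, {1, 2, 3, 4, 6, 7}.
{1, 2, 3, 5, 7} is not among them.

no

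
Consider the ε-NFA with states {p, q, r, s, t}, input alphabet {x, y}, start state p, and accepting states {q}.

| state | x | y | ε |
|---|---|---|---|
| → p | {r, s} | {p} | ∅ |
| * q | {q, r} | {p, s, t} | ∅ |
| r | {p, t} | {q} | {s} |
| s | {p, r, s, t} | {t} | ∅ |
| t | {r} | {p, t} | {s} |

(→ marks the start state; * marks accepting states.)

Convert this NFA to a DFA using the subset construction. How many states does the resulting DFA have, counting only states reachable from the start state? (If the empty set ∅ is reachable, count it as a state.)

Start state of the DFA: {p} (ε-closure of the NFA start).
{p} --x--> {r, s}  [new]
{p} --y--> {p}  [seen]
{r, s} --x--> {p, r, s, t}  [new]
{r, s} --y--> {q, s, t}  [new]
{p, r, s, t} --x--> {p, r, s, t}  [seen]
{p, r, s, t} --y--> {p, q, s, t}  [new]
{q, s, t} --x--> {p, q, r, s, t}  [new]
{q, s, t} --y--> {p, s, t}  [new]
{p, q, s, t} --x--> {p, q, r, s, t}  [seen]
{p, q, s, t} --y--> {p, s, t}  [seen]
{p, q, r, s, t} --x--> {p, q, r, s, t}  [seen]
{p, q, r, s, t} --y--> {p, q, s, t}  [seen]
{p, s, t} --x--> {p, r, s, t}  [seen]
{p, s, t} --y--> {p, s, t}  [seen]
Reachable DFA states: {p}, {r, s}, {p, r, s, t}, {q, s, t}, {p, q, s, t}, {p, q, r, s, t}, {p, s, t}.

7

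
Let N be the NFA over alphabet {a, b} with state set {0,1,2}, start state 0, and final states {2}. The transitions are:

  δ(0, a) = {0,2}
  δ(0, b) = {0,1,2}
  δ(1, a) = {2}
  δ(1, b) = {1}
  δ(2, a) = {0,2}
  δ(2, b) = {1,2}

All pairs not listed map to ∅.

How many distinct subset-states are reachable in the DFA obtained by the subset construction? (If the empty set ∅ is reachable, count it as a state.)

Start state of the DFA: {0}.
{0} --a--> {0,2}  [new]
{0} --b--> {0,1,2}  [new]
{0,2} --a--> {0,2}  [seen]
{0,2} --b--> {0,1,2}  [seen]
{0,1,2} --a--> {0,2}  [seen]
{0,1,2} --b--> {0,1,2}  [seen]
Reachable DFA states: {0}, {0,2}, {0,1,2}.

3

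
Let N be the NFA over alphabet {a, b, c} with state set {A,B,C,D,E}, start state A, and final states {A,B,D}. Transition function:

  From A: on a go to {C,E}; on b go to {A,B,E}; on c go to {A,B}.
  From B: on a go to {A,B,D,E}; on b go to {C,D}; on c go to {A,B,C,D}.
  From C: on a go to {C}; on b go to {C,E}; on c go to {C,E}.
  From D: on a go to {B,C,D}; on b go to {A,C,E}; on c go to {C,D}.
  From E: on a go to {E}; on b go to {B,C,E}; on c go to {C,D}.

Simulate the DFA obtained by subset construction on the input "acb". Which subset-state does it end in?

Start: {A}.
δ(A,a) = {C,E}.
Union: {C,E}.
After a: {C,E}.
δ(C,c) = {C,E}; δ(E,c) = {C,D}.
Union: {C,D,E}.
After c: {C,D,E}.
δ(C,b) = {C,E}; δ(D,b) = {A,C,E}; δ(E,b) = {B,C,E}.
Union: {A,B,C,E}.
After b: {A,B,C,E}.

{A,B,C,E}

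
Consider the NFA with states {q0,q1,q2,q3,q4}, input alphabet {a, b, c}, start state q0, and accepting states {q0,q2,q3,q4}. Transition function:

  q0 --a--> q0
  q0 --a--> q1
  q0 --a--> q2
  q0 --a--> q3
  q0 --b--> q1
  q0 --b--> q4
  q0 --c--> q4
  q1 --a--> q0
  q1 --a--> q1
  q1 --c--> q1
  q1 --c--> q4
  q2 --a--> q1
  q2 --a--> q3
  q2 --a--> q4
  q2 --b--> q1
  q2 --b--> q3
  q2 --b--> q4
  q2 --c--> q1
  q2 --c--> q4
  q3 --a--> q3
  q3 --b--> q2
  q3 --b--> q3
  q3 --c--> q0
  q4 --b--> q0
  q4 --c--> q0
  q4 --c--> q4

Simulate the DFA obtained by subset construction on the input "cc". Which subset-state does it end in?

{q0,q4}

Start: {q0}.
δ(q0,c) = {q4}.
Union: {q4}.
After c: {q4}.
δ(q4,c) = {q0,q4}.
Union: {q0,q4}.
After c: {q0,q4}.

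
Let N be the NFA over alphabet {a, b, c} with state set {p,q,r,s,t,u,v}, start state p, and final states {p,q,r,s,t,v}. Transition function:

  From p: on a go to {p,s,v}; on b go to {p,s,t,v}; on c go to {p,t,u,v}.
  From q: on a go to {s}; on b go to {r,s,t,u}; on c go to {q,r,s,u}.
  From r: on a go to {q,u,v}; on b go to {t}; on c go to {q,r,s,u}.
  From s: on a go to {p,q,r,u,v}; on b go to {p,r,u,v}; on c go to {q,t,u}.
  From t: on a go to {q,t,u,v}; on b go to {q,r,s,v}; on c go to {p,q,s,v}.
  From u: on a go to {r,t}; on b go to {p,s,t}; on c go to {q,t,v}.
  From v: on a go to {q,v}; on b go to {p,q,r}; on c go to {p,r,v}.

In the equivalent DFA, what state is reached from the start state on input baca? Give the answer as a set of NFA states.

Start: {p}.
δ(p,b) = {p,s,t,v}.
Union: {p,s,t,v}.
After b: {p,s,t,v}.
δ(p,a) = {p,s,v}; δ(s,a) = {p,q,r,u,v}; δ(t,a) = {q,t,u,v}; δ(v,a) = {q,v}.
Union: {p,q,r,s,t,u,v}.
After a: {p,q,r,s,t,u,v}.
δ(p,c) = {p,t,u,v}; δ(q,c) = {q,r,s,u}; δ(r,c) = {q,r,s,u}; δ(s,c) = {q,t,u}; δ(t,c) = {p,q,s,v}; δ(u,c) = {q,t,v}; δ(v,c) = {p,r,v}.
Union: {p,q,r,s,t,u,v}.
After c: {p,q,r,s,t,u,v}.
δ(p,a) = {p,s,v}; δ(q,a) = {s}; δ(r,a) = {q,u,v}; δ(s,a) = {p,q,r,u,v}; δ(t,a) = {q,t,u,v}; δ(u,a) = {r,t}; δ(v,a) = {q,v}.
Union: {p,q,r,s,t,u,v}.
After a: {p,q,r,s,t,u,v}.

{p,q,r,s,t,u,v}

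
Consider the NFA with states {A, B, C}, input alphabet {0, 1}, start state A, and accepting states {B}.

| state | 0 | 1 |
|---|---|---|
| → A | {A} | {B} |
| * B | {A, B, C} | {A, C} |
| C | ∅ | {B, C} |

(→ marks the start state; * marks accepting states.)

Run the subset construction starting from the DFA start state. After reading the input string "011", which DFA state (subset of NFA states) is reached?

{A, C}

Start: {A}.
δ(A,0) = {A}.
Union: {A}.
After 0: {A}.
δ(A,1) = {B}.
Union: {B}.
After 1: {B}.
δ(B,1) = {A, C}.
Union: {A, C}.
After 1: {A, C}.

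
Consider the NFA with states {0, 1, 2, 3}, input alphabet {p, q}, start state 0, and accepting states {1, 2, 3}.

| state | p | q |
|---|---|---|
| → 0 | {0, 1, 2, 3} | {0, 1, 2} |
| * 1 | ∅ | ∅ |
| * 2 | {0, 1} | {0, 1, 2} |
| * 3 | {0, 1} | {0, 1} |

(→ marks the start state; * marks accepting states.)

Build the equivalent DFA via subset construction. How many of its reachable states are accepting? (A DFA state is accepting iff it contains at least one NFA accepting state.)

Start state of the DFA: {0}.
{0} --p--> {0, 1, 2, 3}  [new]
{0} --q--> {0, 1, 2}  [new]
{0, 1, 2, 3} --p--> {0, 1, 2, 3}  [seen]
{0, 1, 2, 3} --q--> {0, 1, 2}  [seen]
{0, 1, 2} --p--> {0, 1, 2, 3}  [seen]
{0, 1, 2} --q--> {0, 1, 2}  [seen]
Reachable DFA states: {0}, {0, 1, 2, 3}, {0, 1, 2}.
Accepting DFA states (contain an NFA accepting state): {0, 1, 2, 3}, {0, 1, 2}.

2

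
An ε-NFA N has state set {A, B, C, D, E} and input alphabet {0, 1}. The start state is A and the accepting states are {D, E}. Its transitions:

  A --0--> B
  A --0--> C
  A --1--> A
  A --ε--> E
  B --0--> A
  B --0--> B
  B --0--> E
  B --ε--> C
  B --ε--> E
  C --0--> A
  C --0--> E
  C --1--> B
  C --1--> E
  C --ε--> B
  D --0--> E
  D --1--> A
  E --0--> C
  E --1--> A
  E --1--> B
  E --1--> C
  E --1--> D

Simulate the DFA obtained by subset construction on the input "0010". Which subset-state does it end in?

{A, B, C, E}

Start: {A, E}.
δ(A,0) = {B, C}; δ(E,0) = {C}.
Union: {B, C}.
ε-closure gives {B, C, E}.
After 0: {B, C, E}.
δ(B,0) = {A, B, E}; δ(C,0) = {A, E}; δ(E,0) = {C}.
Union: {A, B, C, E}.
After 0: {A, B, C, E}.
δ(A,1) = {A}; δ(B,1) = ∅; δ(C,1) = {B, E}; δ(E,1) = {A, B, C, D}.
Union: {A, B, C, D, E}.
After 1: {A, B, C, D, E}.
δ(A,0) = {B, C}; δ(B,0) = {A, B, E}; δ(C,0) = {A, E}; δ(D,0) = {E}; δ(E,0) = {C}.
Union: {A, B, C, E}.
After 0: {A, B, C, E}.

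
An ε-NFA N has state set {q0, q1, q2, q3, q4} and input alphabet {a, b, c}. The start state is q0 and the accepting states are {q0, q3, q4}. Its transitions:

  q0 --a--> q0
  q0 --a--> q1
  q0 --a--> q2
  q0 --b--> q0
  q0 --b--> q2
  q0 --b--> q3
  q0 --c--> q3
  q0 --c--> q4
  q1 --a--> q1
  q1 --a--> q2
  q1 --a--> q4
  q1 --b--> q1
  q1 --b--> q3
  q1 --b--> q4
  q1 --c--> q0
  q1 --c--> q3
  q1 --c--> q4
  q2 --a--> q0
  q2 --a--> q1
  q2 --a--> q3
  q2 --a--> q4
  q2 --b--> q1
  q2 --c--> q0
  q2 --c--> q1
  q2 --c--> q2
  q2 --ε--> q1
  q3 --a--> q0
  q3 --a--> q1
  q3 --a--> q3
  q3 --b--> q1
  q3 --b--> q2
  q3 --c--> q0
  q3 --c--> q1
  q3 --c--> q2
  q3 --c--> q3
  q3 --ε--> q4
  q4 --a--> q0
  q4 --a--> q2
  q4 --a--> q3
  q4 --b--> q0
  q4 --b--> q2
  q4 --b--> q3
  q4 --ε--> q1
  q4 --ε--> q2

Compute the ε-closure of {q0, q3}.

{q0, q1, q2, q3, q4}

Begin with {q0, q3}.
q3 →ε {q4}; add q4.
q4 →ε {q1, q2}; add q1, q2.
ε-closure = {q0, q1, q2, q3, q4}.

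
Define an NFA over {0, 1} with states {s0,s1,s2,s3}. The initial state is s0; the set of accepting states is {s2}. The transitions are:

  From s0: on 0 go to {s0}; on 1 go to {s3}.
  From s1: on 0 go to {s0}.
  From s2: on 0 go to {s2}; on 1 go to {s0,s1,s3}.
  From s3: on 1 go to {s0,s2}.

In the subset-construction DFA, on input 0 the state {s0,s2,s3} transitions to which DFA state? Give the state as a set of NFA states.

{s0,s2}

δ(s0,0) = {s0}; δ(s2,0) = {s2}; δ(s3,0) = ∅.
Union: {s0,s2}.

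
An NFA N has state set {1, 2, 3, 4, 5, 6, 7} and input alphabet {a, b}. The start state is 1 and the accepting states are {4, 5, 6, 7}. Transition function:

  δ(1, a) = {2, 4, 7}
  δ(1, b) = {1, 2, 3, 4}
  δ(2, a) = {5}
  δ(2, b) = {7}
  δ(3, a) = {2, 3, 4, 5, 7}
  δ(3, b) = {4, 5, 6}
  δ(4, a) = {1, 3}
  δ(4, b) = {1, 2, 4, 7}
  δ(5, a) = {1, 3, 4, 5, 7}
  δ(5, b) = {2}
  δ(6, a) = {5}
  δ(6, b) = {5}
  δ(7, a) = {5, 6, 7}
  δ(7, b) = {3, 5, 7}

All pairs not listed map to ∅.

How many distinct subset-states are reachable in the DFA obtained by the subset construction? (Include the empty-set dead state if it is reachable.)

Start state of the DFA: {1}.
{1} --a--> {2, 4, 7}  [new]
{1} --b--> {1, 2, 3, 4}  [new]
{2, 4, 7} --a--> {1, 3, 5, 6, 7}  [new]
{2, 4, 7} --b--> {1, 2, 3, 4, 5, 7}  [new]
{1, 2, 3, 4} --a--> {1, 2, 3, 4, 5, 7}  [seen]
{1, 2, 3, 4} --b--> {1, 2, 3, 4, 5, 6, 7}  [new]
{1, 3, 5, 6, 7} --a--> {1, 2, 3, 4, 5, 6, 7}  [seen]
{1, 3, 5, 6, 7} --b--> {1, 2, 3, 4, 5, 6, 7}  [seen]
{1, 2, 3, 4, 5, 7} --a--> {1, 2, 3, 4, 5, 6, 7}  [seen]
{1, 2, 3, 4, 5, 7} --b--> {1, 2, 3, 4, 5, 6, 7}  [seen]
{1, 2, 3, 4, 5, 6, 7} --a--> {1, 2, 3, 4, 5, 6, 7}  [seen]
{1, 2, 3, 4, 5, 6, 7} --b--> {1, 2, 3, 4, 5, 6, 7}  [seen]
Reachable DFA states: {1}, {2, 4, 7}, {1, 2, 3, 4}, {1, 3, 5, 6, 7}, {1, 2, 3, 4, 5, 7}, {1, 2, 3, 4, 5, 6, 7}.

6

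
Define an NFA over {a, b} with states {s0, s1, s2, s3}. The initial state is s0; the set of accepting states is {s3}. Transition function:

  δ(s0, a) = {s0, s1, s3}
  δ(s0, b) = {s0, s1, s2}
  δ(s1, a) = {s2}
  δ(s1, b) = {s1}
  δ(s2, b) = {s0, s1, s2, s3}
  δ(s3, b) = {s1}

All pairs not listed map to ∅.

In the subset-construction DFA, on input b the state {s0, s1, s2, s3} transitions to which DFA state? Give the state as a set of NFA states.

{s0, s1, s2, s3}

δ(s0,b) = {s0, s1, s2}; δ(s1,b) = {s1}; δ(s2,b) = {s0, s1, s2, s3}; δ(s3,b) = {s1}.
Union: {s0, s1, s2, s3}.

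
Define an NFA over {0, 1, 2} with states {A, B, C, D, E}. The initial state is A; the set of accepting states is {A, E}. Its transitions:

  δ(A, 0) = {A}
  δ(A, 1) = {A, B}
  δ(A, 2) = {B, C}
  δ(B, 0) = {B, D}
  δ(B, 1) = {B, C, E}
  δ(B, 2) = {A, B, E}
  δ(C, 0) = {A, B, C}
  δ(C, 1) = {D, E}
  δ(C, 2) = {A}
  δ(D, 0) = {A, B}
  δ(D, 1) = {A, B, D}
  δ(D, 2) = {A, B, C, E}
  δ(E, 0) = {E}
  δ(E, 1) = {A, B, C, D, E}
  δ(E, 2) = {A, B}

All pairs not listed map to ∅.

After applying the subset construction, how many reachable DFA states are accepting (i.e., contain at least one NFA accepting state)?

Start state of the DFA: {A}.
{A} --0--> {A}  [seen]
{A} --1--> {A, B}  [new]
{A} --2--> {B, C}  [new]
{A, B} --0--> {A, B, D}  [new]
{A, B} --1--> {A, B, C, E}  [new]
{A, B} --2--> {A, B, C, E}  [seen]
{B, C} --0--> {A, B, C, D}  [new]
{B, C} --1--> {B, C, D, E}  [new]
{B, C} --2--> {A, B, E}  [new]
{A, B, D} --0--> {A, B, D}  [seen]
{A, B, D} --1--> {A, B, C, D, E}  [new]
{A, B, D} --2--> {A, B, C, E}  [seen]
{A, B, C, E} --0--> {A, B, C, D, E}  [seen]
{A, B, C, E} --1--> {A, B, C, D, E}  [seen]
{A, B, C, E} --2--> {A, B, C, E}  [seen]
{A, B, C, D} --0--> {A, B, C, D}  [seen]
{A, B, C, D} --1--> {A, B, C, D, E}  [seen]
{A, B, C, D} --2--> {A, B, C, E}  [seen]
{B, C, D, E} --0--> {A, B, C, D, E}  [seen]
{B, C, D, E} --1--> {A, B, C, D, E}  [seen]
{B, C, D, E} --2--> {A, B, C, E}  [seen]
{A, B, E} --0--> {A, B, D, E}  [new]
{A, B, E} --1--> {A, B, C, D, E}  [seen]
{A, B, E} --2--> {A, B, C, E}  [seen]
{A, B, C, D, E} --0--> {A, B, C, D, E}  [seen]
{A, B, C, D, E} --1--> {A, B, C, D, E}  [seen]
{A, B, C, D, E} --2--> {A, B, C, E}  [seen]
{A, B, D, E} --0--> {A, B, D, E}  [seen]
{A, B, D, E} --1--> {A, B, C, D, E}  [seen]
{A, B, D, E} --2--> {A, B, C, E}  [seen]
Reachable DFA states: {A}, {A, B}, {B, C}, {A, B, D}, {A, B, C, E}, {A, B, C, D}, {B, C, D, E}, {A, B, E}, {A, B, C, D, E}, {A, B, D, E}.
Accepting DFA states (contain an NFA accepting state): {A}, {A, B}, {A, B, D}, {A, B, C, E}, {A, B, C, D}, {B, C, D, E}, {A, B, E}, {A, B, C, D, E}, {A, B, D, E}.

9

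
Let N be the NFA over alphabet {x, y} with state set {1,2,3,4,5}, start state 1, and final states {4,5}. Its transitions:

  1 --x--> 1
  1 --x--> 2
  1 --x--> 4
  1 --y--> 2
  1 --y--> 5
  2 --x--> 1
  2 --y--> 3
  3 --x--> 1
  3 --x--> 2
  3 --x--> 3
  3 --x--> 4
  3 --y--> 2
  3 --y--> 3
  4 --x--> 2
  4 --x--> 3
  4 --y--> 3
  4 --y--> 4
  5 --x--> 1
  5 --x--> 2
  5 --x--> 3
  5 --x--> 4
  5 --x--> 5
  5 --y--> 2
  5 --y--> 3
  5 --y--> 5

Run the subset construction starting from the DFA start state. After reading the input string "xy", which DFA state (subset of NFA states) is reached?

{2,3,4,5}

Start: {1}.
δ(1,x) = {1,2,4}.
Union: {1,2,4}.
After x: {1,2,4}.
δ(1,y) = {2,5}; δ(2,y) = {3}; δ(4,y) = {3,4}.
Union: {2,3,4,5}.
After y: {2,3,4,5}.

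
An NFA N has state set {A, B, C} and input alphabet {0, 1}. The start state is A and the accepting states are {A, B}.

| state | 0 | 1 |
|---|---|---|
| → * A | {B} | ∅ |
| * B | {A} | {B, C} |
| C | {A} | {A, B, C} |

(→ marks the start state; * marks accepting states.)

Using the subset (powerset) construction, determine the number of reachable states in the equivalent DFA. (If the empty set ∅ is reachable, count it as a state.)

Start state of the DFA: {A}.
{A} --0--> {B}  [new]
{A} --1--> ∅  [new]
{B} --0--> {A}  [seen]
{B} --1--> {B, C}  [new]
∅ --0--> ∅  [seen]
∅ --1--> ∅  [seen]
{B, C} --0--> {A}  [seen]
{B, C} --1--> {A, B, C}  [new]
{A, B, C} --0--> {A, B}  [new]
{A, B, C} --1--> {A, B, C}  [seen]
{A, B} --0--> {A, B}  [seen]
{A, B} --1--> {B, C}  [seen]
Reachable DFA states: {A}, {B}, ∅, {B, C}, {A, B, C}, {A, B}.

6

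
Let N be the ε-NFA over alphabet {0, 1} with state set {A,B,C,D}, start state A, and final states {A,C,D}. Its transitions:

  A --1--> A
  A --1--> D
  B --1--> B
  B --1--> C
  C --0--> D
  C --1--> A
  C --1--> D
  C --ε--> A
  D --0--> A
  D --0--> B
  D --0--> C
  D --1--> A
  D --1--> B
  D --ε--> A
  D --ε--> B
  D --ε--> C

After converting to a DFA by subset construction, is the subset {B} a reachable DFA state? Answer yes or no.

no

Start state of the DFA: {A} (ε-closure of the NFA start).
{A} --0--> ∅  [new]
{A} --1--> {A,B,C,D}  [new]
∅ --0--> ∅  [seen]
∅ --1--> ∅  [seen]
{A,B,C,D} --0--> {A,B,C,D}  [seen]
{A,B,C,D} --1--> {A,B,C,D}  [seen]
Reachable DFA states: {A}, ∅, {A,B,C,D}.
{B} is not among them.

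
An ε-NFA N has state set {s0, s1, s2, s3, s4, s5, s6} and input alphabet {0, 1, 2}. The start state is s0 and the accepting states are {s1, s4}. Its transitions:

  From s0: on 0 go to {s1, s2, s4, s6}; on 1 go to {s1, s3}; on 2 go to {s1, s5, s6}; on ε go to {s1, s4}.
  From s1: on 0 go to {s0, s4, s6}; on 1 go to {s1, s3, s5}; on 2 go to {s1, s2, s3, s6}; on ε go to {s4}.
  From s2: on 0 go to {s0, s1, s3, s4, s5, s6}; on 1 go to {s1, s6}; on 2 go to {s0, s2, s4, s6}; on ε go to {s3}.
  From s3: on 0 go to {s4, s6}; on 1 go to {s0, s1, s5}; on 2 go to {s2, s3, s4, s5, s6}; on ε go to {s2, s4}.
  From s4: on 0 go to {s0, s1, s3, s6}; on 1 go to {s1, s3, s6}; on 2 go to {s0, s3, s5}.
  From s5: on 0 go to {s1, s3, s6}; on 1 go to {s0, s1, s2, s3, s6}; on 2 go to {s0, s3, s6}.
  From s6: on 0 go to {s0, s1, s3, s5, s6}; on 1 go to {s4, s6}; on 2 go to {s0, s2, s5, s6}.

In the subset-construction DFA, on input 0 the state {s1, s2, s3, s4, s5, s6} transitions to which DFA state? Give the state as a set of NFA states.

{s0, s1, s2, s3, s4, s5, s6}

δ(s1,0) = {s0, s4, s6}; δ(s2,0) = {s0, s1, s3, s4, s5, s6}; δ(s3,0) = {s4, s6}; δ(s4,0) = {s0, s1, s3, s6}; δ(s5,0) = {s1, s3, s6}; δ(s6,0) = {s0, s1, s3, s5, s6}.
Union: {s0, s1, s3, s4, s5, s6}.
ε-closure gives {s0, s1, s2, s3, s4, s5, s6}.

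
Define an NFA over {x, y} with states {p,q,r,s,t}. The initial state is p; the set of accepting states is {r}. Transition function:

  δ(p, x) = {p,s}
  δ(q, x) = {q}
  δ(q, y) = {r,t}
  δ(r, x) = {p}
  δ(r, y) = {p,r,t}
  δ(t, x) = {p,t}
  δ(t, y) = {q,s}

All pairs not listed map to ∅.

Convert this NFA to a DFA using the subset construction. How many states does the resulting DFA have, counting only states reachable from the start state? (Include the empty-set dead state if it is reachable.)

Start state of the DFA: {p}.
{p} --x--> {p,s}  [new]
{p} --y--> ∅  [new]
{p,s} --x--> {p,s}  [seen]
{p,s} --y--> ∅  [seen]
∅ --x--> ∅  [seen]
∅ --y--> ∅  [seen]
Reachable DFA states: {p}, {p,s}, ∅.

3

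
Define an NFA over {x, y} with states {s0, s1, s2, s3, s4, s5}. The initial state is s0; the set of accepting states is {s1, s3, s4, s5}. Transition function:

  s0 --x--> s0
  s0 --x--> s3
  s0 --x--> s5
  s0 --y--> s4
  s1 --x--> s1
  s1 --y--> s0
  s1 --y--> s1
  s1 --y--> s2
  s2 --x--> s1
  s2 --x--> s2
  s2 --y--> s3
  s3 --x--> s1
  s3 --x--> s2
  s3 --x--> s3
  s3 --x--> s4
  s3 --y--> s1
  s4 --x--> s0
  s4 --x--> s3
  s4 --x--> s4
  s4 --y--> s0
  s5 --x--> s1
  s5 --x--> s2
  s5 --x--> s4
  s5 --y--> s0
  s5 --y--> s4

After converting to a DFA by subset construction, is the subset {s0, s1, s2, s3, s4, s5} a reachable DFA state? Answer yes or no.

yes

Start state of the DFA: {s0}.
{s0} --x--> {s0, s3, s5}  [new]
{s0} --y--> {s4}  [new]
{s0, s3, s5} --x--> {s0, s1, s2, s3, s4, s5}  [new]
{s0, s3, s5} --y--> {s0, s1, s4}  [new]
{s4} --x--> {s0, s3, s4}  [new]
{s4} --y--> {s0}  [seen]
{s0, s1, s2, s3, s4, s5} --x--> {s0, s1, s2, s3, s4, s5}  [seen]
{s0, s1, s2, s3, s4, s5} --y--> {s0, s1, s2, s3, s4}  [new]
{s0, s1, s4} --x--> {s0, s1, s3, s4, s5}  [new]
{s0, s1, s4} --y--> {s0, s1, s2, s4}  [new]
{s0, s3, s4} --x--> {s0, s1, s2, s3, s4, s5}  [seen]
{s0, s3, s4} --y--> {s0, s1, s4}  [seen]
{s0, s1, s2, s3, s4} --x--> {s0, s1, s2, s3, s4, s5}  [seen]
{s0, s1, s2, s3, s4} --y--> {s0, s1, s2, s3, s4}  [seen]
{s0, s1, s3, s4, s5} --x--> {s0, s1, s2, s3, s4, s5}  [seen]
{s0, s1, s3, s4, s5} --y--> {s0, s1, s2, s4}  [seen]
{s0, s1, s2, s4} --x--> {s0, s1, s2, s3, s4, s5}  [seen]
{s0, s1, s2, s4} --y--> {s0, s1, s2, s3, s4}  [seen]
Reachable DFA states: {s0}, {s0, s3, s5}, {s4}, {s0, s1, s2, s3, s4, s5}, {s0, s1, s4}, {s0, s3, s4}, {s0, s1, s2, s3, s4}, {s0, s1, s3, s4, s5}, {s0, s1, s2, s4}.
{s0, s1, s2, s3, s4, s5} is among them.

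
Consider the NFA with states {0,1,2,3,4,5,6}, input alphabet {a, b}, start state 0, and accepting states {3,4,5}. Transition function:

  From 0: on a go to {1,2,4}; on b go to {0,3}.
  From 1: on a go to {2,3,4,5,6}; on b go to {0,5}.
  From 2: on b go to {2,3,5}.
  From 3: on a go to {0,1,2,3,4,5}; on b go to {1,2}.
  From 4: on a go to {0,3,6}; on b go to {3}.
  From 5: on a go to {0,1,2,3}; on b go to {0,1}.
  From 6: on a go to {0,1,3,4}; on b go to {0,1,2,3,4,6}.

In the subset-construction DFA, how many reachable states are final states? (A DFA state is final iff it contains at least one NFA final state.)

Start state of the DFA: {0}.
{0} --a--> {1,2,4}  [new]
{0} --b--> {0,3}  [new]
{1,2,4} --a--> {0,2,3,4,5,6}  [new]
{1,2,4} --b--> {0,2,3,5}  [new]
{0,3} --a--> {0,1,2,3,4,5}  [new]
{0,3} --b--> {0,1,2,3}  [new]
{0,2,3,4,5,6} --a--> {0,1,2,3,4,5,6}  [new]
{0,2,3,4,5,6} --b--> {0,1,2,3,4,5,6}  [seen]
{0,2,3,5} --a--> {0,1,2,3,4,5}  [seen]
{0,2,3,5} --b--> {0,1,2,3,5}  [new]
{0,1,2,3,4,5} --a--> {0,1,2,3,4,5,6}  [seen]
{0,1,2,3,4,5} --b--> {0,1,2,3,5}  [seen]
{0,1,2,3} --a--> {0,1,2,3,4,5,6}  [seen]
{0,1,2,3} --b--> {0,1,2,3,5}  [seen]
{0,1,2,3,4,5,6} --a--> {0,1,2,3,4,5,6}  [seen]
{0,1,2,3,4,5,6} --b--> {0,1,2,3,4,5,6}  [seen]
{0,1,2,3,5} --a--> {0,1,2,3,4,5,6}  [seen]
{0,1,2,3,5} --b--> {0,1,2,3,5}  [seen]
Reachable DFA states: {0}, {1,2,4}, {0,3}, {0,2,3,4,5,6}, {0,2,3,5}, {0,1,2,3,4,5}, {0,1,2,3}, {0,1,2,3,4,5,6}, {0,1,2,3,5}.
Accepting DFA states (contain an NFA accepting state): {1,2,4}, {0,3}, {0,2,3,4,5,6}, {0,2,3,5}, {0,1,2,3,4,5}, {0,1,2,3}, {0,1,2,3,4,5,6}, {0,1,2,3,5}.

8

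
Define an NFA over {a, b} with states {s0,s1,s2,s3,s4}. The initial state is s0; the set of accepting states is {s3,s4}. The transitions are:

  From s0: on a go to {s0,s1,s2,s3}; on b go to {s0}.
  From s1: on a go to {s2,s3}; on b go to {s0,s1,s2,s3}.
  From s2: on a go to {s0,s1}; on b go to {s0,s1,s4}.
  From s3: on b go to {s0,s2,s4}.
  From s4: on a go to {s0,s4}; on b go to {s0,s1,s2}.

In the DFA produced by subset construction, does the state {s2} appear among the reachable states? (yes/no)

no

Start state of the DFA: {s0}.
{s0} --a--> {s0,s1,s2,s3}  [new]
{s0} --b--> {s0}  [seen]
{s0,s1,s2,s3} --a--> {s0,s1,s2,s3}  [seen]
{s0,s1,s2,s3} --b--> {s0,s1,s2,s3,s4}  [new]
{s0,s1,s2,s3,s4} --a--> {s0,s1,s2,s3,s4}  [seen]
{s0,s1,s2,s3,s4} --b--> {s0,s1,s2,s3,s4}  [seen]
Reachable DFA states: {s0}, {s0,s1,s2,s3}, {s0,s1,s2,s3,s4}.
{s2} is not among them.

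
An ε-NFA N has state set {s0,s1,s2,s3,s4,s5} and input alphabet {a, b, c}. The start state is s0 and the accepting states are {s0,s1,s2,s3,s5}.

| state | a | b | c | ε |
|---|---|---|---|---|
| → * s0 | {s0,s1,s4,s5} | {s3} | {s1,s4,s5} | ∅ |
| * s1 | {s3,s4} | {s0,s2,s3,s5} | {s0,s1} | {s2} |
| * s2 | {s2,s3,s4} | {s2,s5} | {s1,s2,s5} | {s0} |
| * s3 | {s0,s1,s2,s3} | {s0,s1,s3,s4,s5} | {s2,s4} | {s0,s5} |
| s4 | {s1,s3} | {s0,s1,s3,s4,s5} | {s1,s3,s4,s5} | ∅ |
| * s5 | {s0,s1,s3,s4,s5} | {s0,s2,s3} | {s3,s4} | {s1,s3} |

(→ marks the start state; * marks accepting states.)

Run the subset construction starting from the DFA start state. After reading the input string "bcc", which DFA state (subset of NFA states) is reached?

{s0,s1,s2,s3,s4,s5}

Start: {s0}.
δ(s0,b) = {s3}.
Union: {s3}.
ε-closure gives {s0,s1,s2,s3,s5}.
After b: {s0,s1,s2,s3,s5}.
δ(s0,c) = {s1,s4,s5}; δ(s1,c) = {s0,s1}; δ(s2,c) = {s1,s2,s5}; δ(s3,c) = {s2,s4}; δ(s5,c) = {s3,s4}.
Union: {s0,s1,s2,s3,s4,s5}.
After c: {s0,s1,s2,s3,s4,s5}.
δ(s0,c) = {s1,s4,s5}; δ(s1,c) = {s0,s1}; δ(s2,c) = {s1,s2,s5}; δ(s3,c) = {s2,s4}; δ(s4,c) = {s1,s3,s4,s5}; δ(s5,c) = {s3,s4}.
Union: {s0,s1,s2,s3,s4,s5}.
After c: {s0,s1,s2,s3,s4,s5}.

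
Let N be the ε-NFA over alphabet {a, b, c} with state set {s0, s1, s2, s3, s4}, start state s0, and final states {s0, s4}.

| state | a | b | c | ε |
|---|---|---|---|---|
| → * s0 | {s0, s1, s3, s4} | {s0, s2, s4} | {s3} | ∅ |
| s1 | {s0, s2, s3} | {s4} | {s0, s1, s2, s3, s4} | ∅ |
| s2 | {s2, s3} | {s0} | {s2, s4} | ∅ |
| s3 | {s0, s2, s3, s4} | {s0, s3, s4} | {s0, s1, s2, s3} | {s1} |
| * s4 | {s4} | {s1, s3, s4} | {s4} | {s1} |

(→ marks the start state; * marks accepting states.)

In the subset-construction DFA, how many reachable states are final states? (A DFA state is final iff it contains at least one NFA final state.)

Start state of the DFA: {s0} (ε-closure of the NFA start).
{s0} --a--> {s0, s1, s3, s4}  [new]
{s0} --b--> {s0, s1, s2, s4}  [new]
{s0} --c--> {s1, s3}  [new]
{s0, s1, s3, s4} --a--> {s0, s1, s2, s3, s4}  [new]
{s0, s1, s3, s4} --b--> {s0, s1, s2, s3, s4}  [seen]
{s0, s1, s3, s4} --c--> {s0, s1, s2, s3, s4}  [seen]
{s0, s1, s2, s4} --a--> {s0, s1, s2, s3, s4}  [seen]
{s0, s1, s2, s4} --b--> {s0, s1, s2, s3, s4}  [seen]
{s0, s1, s2, s4} --c--> {s0, s1, s2, s3, s4}  [seen]
{s1, s3} --a--> {s0, s1, s2, s3, s4}  [seen]
{s1, s3} --b--> {s0, s1, s3, s4}  [seen]
{s1, s3} --c--> {s0, s1, s2, s3, s4}  [seen]
{s0, s1, s2, s3, s4} --a--> {s0, s1, s2, s3, s4}  [seen]
{s0, s1, s2, s3, s4} --b--> {s0, s1, s2, s3, s4}  [seen]
{s0, s1, s2, s3, s4} --c--> {s0, s1, s2, s3, s4}  [seen]
Reachable DFA states: {s0}, {s0, s1, s3, s4}, {s0, s1, s2, s4}, {s1, s3}, {s0, s1, s2, s3, s4}.
Accepting DFA states (contain an NFA accepting state): {s0}, {s0, s1, s3, s4}, {s0, s1, s2, s4}, {s0, s1, s2, s3, s4}.

4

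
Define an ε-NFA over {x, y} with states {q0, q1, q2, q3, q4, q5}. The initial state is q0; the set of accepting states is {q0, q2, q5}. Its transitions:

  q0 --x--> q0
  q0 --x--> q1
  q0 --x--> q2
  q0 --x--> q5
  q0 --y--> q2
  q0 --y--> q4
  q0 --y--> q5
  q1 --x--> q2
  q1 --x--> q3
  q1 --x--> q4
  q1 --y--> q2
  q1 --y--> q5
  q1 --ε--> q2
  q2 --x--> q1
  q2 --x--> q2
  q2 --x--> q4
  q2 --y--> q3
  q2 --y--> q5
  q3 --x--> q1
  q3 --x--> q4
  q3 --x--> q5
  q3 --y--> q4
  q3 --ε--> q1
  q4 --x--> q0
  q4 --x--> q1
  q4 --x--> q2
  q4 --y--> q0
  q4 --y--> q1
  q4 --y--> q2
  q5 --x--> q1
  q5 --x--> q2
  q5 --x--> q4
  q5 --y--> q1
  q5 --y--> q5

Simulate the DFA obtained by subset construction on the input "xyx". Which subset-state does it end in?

Start: {q0}.
δ(q0,x) = {q0, q1, q2, q5}.
Union: {q0, q1, q2, q5}.
After x: {q0, q1, q2, q5}.
δ(q0,y) = {q2, q4, q5}; δ(q1,y) = {q2, q5}; δ(q2,y) = {q3, q5}; δ(q5,y) = {q1, q5}.
Union: {q1, q2, q3, q4, q5}.
After y: {q1, q2, q3, q4, q5}.
δ(q1,x) = {q2, q3, q4}; δ(q2,x) = {q1, q2, q4}; δ(q3,x) = {q1, q4, q5}; δ(q4,x) = {q0, q1, q2}; δ(q5,x) = {q1, q2, q4}.
Union: {q0, q1, q2, q3, q4, q5}.
After x: {q0, q1, q2, q3, q4, q5}.

{q0, q1, q2, q3, q4, q5}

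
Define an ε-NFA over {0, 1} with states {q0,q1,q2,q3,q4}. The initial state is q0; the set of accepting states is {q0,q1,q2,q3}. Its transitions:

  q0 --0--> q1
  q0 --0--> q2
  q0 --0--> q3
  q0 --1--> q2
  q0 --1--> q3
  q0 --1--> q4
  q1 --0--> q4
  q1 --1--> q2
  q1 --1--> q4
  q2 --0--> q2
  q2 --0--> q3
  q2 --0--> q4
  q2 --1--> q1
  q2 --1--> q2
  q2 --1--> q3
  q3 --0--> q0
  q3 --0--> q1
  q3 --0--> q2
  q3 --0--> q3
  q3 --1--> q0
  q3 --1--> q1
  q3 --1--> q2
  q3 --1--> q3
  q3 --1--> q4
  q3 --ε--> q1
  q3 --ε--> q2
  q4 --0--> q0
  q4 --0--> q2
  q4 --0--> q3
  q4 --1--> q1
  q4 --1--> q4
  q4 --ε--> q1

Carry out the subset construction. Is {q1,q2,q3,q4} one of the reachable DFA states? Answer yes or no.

yes

Start state of the DFA: {q0} (ε-closure of the NFA start).
{q0} --0--> {q1,q2,q3}  [new]
{q0} --1--> {q1,q2,q3,q4}  [new]
{q1,q2,q3} --0--> {q0,q1,q2,q3,q4}  [new]
{q1,q2,q3} --1--> {q0,q1,q2,q3,q4}  [seen]
{q1,q2,q3,q4} --0--> {q0,q1,q2,q3,q4}  [seen]
{q1,q2,q3,q4} --1--> {q0,q1,q2,q3,q4}  [seen]
{q0,q1,q2,q3,q4} --0--> {q0,q1,q2,q3,q4}  [seen]
{q0,q1,q2,q3,q4} --1--> {q0,q1,q2,q3,q4}  [seen]
Reachable DFA states: {q0}, {q1,q2,q3}, {q1,q2,q3,q4}, {q0,q1,q2,q3,q4}.
{q1,q2,q3,q4} is among them.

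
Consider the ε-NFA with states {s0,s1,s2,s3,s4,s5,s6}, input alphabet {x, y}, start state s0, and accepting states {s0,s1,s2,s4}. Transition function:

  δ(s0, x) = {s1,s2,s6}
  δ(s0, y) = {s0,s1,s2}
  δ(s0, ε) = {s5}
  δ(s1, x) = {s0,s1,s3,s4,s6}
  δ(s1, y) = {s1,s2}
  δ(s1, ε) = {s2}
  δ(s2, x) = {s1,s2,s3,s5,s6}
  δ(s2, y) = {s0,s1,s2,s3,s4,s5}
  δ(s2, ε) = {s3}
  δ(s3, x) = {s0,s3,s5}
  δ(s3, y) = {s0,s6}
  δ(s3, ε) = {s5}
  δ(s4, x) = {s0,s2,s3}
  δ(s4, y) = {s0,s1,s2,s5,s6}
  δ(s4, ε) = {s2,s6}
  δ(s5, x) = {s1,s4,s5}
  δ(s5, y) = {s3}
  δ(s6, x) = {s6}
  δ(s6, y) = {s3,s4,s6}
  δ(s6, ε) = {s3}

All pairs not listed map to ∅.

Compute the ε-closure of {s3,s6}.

{s3,s5,s6}

Begin with {s3,s6}.
s3 →ε {s5}; add s5.
ε-closure = {s3,s5,s6}.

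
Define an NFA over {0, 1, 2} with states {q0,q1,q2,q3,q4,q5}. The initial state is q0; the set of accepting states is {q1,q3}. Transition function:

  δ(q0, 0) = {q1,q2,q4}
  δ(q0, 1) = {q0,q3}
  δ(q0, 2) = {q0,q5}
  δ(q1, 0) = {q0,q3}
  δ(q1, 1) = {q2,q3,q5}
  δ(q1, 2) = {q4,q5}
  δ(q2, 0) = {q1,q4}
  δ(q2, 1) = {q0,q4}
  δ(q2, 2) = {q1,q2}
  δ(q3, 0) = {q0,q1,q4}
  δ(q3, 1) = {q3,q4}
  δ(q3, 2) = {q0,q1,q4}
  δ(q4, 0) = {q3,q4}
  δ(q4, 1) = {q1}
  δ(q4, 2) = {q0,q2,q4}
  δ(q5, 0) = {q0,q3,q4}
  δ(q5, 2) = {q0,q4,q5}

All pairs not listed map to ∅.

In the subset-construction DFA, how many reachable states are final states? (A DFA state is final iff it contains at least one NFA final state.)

Start state of the DFA: {q0}.
{q0} --0--> {q1,q2,q4}  [new]
{q0} --1--> {q0,q3}  [new]
{q0} --2--> {q0,q5}  [new]
{q1,q2,q4} --0--> {q0,q1,q3,q4}  [new]
{q1,q2,q4} --1--> {q0,q1,q2,q3,q4,q5}  [new]
{q1,q2,q4} --2--> {q0,q1,q2,q4,q5}  [new]
{q0,q3} --0--> {q0,q1,q2,q4}  [new]
{q0,q3} --1--> {q0,q3,q4}  [new]
{q0,q3} --2--> {q0,q1,q4,q5}  [new]
{q0,q5} --0--> {q0,q1,q2,q3,q4}  [new]
{q0,q5} --1--> {q0,q3}  [seen]
{q0,q5} --2--> {q0,q4,q5}  [new]
{q0,q1,q3,q4} --0--> {q0,q1,q2,q3,q4}  [seen]
{q0,q1,q3,q4} --1--> {q0,q1,q2,q3,q4,q5}  [seen]
{q0,q1,q3,q4} --2--> {q0,q1,q2,q4,q5}  [seen]
{q0,q1,q2,q3,q4,q5} --0--> {q0,q1,q2,q3,q4}  [seen]
{q0,q1,q2,q3,q4,q5} --1--> {q0,q1,q2,q3,q4,q5}  [seen]
{q0,q1,q2,q3,q4,q5} --2--> {q0,q1,q2,q4,q5}  [seen]
{q0,q1,q2,q4,q5} --0--> {q0,q1,q2,q3,q4}  [seen]
{q0,q1,q2,q4,q5} --1--> {q0,q1,q2,q3,q4,q5}  [seen]
{q0,q1,q2,q4,q5} --2--> {q0,q1,q2,q4,q5}  [seen]
{q0,q1,q2,q4} --0--> {q0,q1,q2,q3,q4}  [seen]
{q0,q1,q2,q4} --1--> {q0,q1,q2,q3,q4,q5}  [seen]
{q0,q1,q2,q4} --2--> {q0,q1,q2,q4,q5}  [seen]
{q0,q3,q4} --0--> {q0,q1,q2,q3,q4}  [seen]
{q0,q3,q4} --1--> {q0,q1,q3,q4}  [seen]
{q0,q3,q4} --2--> {q0,q1,q2,q4,q5}  [seen]
{q0,q1,q4,q5} --0--> {q0,q1,q2,q3,q4}  [seen]
{q0,q1,q4,q5} --1--> {q0,q1,q2,q3,q5}  [new]
{q0,q1,q4,q5} --2--> {q0,q2,q4,q5}  [new]
{q0,q1,q2,q3,q4} --0--> {q0,q1,q2,q3,q4}  [seen]
{q0,q1,q2,q3,q4} --1--> {q0,q1,q2,q3,q4,q5}  [seen]
{q0,q1,q2,q3,q4} --2--> {q0,q1,q2,q4,q5}  [seen]
{q0,q4,q5} --0--> {q0,q1,q2,q3,q4}  [seen]
{q0,q4,q5} --1--> {q0,q1,q3}  [new]
{q0,q4,q5} --2--> {q0,q2,q4,q5}  [seen]
{q0,q1,q2,q3,q5} --0--> {q0,q1,q2,q3,q4}  [seen]
{q0,q1,q2,q3,q5} --1--> {q0,q2,q3,q4,q5}  [new]
{q0,q1,q2,q3,q5} --2--> {q0,q1,q2,q4,q5}  [seen]
{q0,q2,q4,q5} --0--> {q0,q1,q2,q3,q4}  [seen]
{q0,q2,q4,q5} --1--> {q0,q1,q3,q4}  [seen]
{q0,q2,q4,q5} --2--> {q0,q1,q2,q4,q5}  [seen]
{q0,q1,q3} --0--> {q0,q1,q2,q3,q4}  [seen]
{q0,q1,q3} --1--> {q0,q2,q3,q4,q5}  [seen]
{q0,q1,q3} --2--> {q0,q1,q4,q5}  [seen]
{q0,q2,q3,q4,q5} --0--> {q0,q1,q2,q3,q4}  [seen]
{q0,q2,q3,q4,q5} --1--> {q0,q1,q3,q4}  [seen]
{q0,q2,q3,q4,q5} --2--> {q0,q1,q2,q4,q5}  [seen]
Reachable DFA states: {q0}, {q1,q2,q4}, {q0,q3}, {q0,q5}, {q0,q1,q3,q4}, {q0,q1,q2,q3,q4,q5}, {q0,q1,q2,q4,q5}, {q0,q1,q2,q4}, {q0,q3,q4}, {q0,q1,q4,q5}, {q0,q1,q2,q3,q4}, {q0,q4,q5}, {q0,q1,q2,q3,q5}, {q0,q2,q4,q5}, {q0,q1,q3}, {q0,q2,q3,q4,q5}.
Accepting DFA states (contain an NFA accepting state): {q1,q2,q4}, {q0,q3}, {q0,q1,q3,q4}, {q0,q1,q2,q3,q4,q5}, {q0,q1,q2,q4,q5}, {q0,q1,q2,q4}, {q0,q3,q4}, {q0,q1,q4,q5}, {q0,q1,q2,q3,q4}, {q0,q1,q2,q3,q5}, {q0,q1,q3}, {q0,q2,q3,q4,q5}.

12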